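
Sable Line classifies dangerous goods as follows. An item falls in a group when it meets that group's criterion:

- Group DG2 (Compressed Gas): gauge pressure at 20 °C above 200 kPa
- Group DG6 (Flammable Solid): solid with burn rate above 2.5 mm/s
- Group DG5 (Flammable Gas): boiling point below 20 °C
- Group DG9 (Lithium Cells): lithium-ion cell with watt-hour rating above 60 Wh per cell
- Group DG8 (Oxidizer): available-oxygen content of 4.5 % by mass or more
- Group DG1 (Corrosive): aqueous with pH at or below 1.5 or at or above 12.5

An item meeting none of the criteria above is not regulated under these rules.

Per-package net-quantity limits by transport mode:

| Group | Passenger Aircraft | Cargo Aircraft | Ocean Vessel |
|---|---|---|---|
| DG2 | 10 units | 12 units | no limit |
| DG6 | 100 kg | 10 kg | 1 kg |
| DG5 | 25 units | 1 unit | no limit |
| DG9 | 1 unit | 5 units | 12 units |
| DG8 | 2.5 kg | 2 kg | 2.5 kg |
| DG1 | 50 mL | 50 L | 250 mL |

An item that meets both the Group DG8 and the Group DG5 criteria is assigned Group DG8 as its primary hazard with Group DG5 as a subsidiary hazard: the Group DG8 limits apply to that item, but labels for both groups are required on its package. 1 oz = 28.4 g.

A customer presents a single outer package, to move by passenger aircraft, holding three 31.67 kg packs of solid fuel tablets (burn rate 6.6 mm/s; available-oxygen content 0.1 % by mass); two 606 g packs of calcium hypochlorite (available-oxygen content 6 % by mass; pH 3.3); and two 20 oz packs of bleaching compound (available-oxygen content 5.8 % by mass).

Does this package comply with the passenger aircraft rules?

Yes

Burn rate 6.6 mm/s meets the Group DG6 criterion (Flammable Solid), so the solid fuel tablets are Group DG6.
Calcium hypochlorite: available-oxygen content 6 % by mass ≥ 4.5 % by mass → Group DG8 (Oxidizer).
Bleaching compound: available-oxygen content 5.8 % by mass ≥ 4.5 % by mass → Group DG8 (Oxidizer).
Total Group DG8: (two 606 g packs = 1.212 kg) + (two 20 oz packs = 1.136 kg) = 2.348 kg.
2.348 kg ≤ 2.5 kg (passenger aircraft limit, Group DG8) — within limit.
Group DG6 quantity: three 31.67 kg packs = 95.01 kg.
95.01 kg is within the passenger aircraft limit of 100 kg for Group DG6.
Every hazard group is within its passenger aircraft limit and no segregation rule is violated.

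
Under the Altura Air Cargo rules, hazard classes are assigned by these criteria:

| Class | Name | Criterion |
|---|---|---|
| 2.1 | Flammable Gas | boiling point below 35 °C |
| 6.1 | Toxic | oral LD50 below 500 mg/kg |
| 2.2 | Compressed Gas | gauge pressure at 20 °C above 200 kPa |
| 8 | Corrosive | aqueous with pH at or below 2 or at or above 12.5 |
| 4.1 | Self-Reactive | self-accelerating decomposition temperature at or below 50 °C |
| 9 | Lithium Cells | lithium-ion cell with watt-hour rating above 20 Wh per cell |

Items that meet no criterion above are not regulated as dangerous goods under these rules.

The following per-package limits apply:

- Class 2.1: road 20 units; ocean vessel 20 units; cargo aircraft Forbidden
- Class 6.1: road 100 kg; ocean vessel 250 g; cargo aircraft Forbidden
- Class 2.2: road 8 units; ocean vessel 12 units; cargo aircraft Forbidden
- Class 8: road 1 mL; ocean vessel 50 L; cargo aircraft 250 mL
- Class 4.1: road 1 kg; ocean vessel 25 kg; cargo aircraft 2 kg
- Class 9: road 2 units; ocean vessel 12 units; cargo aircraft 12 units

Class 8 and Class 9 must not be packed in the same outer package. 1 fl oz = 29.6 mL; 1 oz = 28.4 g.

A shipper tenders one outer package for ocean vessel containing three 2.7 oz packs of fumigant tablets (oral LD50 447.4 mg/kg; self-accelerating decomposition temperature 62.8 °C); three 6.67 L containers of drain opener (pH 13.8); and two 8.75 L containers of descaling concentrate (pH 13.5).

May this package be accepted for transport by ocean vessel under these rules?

Yes

Fumigant tablets: oral LD50 447.4 mg/kg < 500 mg/kg → Class 6.1 (Toxic).
With pH 13.8 (≥ 12.5), the drain opener falls in Class 8.
The descaling concentrate has pH 13.5, which is ≥ 12.5, so it is Class 8 (Corrosive).
Total Class 8: (three 6.67 L containers = 20.01 L) + (two 8.75 L containers = 17.5 L) = 37.51 L.
37.51 L ≤ 50 L (ocean vessel limit, Class 8) — within limit.
Class 6.1 quantity: three 2.7 oz packs = 230.04 g.
230.04 g ≤ 250 g (ocean vessel limit, Class 6.1) — within limit.
The segregation rule (Class 8 with Class 9) does not apply to Class 8 with Class 6.1.
Every hazard class is within its ocean vessel limit and no segregation rule is violated.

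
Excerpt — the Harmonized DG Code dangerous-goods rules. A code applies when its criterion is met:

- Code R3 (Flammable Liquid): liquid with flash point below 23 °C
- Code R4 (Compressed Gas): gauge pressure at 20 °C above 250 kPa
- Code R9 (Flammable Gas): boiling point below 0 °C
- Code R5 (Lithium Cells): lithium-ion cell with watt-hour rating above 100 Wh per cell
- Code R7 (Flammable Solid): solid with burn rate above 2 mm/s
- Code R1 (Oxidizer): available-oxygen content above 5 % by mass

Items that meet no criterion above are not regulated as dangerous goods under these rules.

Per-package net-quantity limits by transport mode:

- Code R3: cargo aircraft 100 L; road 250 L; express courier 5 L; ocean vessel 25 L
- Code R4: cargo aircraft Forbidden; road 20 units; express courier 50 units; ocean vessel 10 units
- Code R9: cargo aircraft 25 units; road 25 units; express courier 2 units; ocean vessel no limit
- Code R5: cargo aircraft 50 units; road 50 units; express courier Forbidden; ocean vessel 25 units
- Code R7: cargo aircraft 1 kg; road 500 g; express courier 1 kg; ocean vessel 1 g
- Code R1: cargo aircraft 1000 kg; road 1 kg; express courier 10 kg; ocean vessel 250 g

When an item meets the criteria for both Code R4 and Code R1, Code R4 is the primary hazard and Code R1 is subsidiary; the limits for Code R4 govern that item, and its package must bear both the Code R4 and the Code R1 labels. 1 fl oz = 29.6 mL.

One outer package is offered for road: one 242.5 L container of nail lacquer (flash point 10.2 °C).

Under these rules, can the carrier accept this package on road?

Yes

With flash point 10.2 °C (< 23 °C), the nail lacquer falls in Code R3.
Code R3 quantity: 242.5 L.
242.5 L ≤ 250 L (road limit, Code R3) — within limit.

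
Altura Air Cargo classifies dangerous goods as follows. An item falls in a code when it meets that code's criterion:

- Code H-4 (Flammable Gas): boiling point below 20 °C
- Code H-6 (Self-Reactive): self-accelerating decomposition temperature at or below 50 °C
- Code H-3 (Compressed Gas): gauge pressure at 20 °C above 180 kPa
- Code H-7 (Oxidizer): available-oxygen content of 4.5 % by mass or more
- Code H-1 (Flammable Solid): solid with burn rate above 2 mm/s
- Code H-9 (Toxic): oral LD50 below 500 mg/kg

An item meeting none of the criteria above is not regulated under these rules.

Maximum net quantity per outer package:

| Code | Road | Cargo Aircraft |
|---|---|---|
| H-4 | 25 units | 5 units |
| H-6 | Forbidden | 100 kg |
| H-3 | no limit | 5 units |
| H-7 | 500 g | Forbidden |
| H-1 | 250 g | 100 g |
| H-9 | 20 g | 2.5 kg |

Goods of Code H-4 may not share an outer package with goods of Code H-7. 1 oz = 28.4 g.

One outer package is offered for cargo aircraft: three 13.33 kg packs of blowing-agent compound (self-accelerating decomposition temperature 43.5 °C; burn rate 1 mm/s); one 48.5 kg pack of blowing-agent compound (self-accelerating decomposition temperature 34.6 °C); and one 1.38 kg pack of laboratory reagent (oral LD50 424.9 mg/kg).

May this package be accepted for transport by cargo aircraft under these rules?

Yes

Blowing-agent compound: self-accelerating decomposition temperature 43.5 °C ≤ 50 °C → Code H-6 (Self-Reactive).
With self-accelerating decomposition temperature 34.6 °C (≤ 50 °C), the blowing-agent compound falls in Code H-6.
With oral LD50 424.9 mg/kg (< 500 mg/kg), the laboratory reagent falls in Code H-9.
Total Code H-6: (three 13.33 kg packs = 39.99 kg) + 48.5 kg = 88.49 kg.
88.49 kg is within the cargo aircraft limit of 100 kg for Code H-6.
Code H-9 quantity: 1.38 kg.
That is within the Code H-9 cargo aircraft limit of 2.5 kg.
The segregation rule (Code H-4 with Code H-7) does not apply to Code H-6 with Code H-9.
Every hazard code is within its cargo aircraft limit and no segregation rule is violated.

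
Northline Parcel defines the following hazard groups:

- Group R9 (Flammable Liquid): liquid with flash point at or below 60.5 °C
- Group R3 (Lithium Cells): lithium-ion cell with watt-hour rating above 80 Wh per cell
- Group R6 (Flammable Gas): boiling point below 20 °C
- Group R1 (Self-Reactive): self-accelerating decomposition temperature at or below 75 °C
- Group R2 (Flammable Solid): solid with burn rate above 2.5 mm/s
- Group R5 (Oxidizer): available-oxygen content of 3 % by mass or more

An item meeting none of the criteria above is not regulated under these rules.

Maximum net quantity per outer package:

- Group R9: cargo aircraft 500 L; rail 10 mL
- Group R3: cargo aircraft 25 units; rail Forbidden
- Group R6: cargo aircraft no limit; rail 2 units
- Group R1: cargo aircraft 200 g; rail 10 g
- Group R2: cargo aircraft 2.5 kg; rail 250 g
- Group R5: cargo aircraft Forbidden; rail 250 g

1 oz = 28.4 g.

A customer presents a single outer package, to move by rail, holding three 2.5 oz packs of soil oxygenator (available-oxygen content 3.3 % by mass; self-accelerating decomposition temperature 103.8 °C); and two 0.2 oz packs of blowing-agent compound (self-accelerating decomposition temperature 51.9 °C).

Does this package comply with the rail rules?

With available-oxygen content 3.3 % by mass (≥ 3 % by mass), the soil oxygenator falls in Group R5.
Blowing-agent compound: self-accelerating decomposition temperature 51.9 °C ≤ 75 °C → Group R1 (Self-Reactive).
Group R5 quantity: three 2.5 oz packs = 213 g.
That is within the Group R5 rail limit of 250 g.
Group R1 quantity: two 0.2 oz packs = 11.36 g.
That exceeds the Group R1 rail limit of 10 g.

No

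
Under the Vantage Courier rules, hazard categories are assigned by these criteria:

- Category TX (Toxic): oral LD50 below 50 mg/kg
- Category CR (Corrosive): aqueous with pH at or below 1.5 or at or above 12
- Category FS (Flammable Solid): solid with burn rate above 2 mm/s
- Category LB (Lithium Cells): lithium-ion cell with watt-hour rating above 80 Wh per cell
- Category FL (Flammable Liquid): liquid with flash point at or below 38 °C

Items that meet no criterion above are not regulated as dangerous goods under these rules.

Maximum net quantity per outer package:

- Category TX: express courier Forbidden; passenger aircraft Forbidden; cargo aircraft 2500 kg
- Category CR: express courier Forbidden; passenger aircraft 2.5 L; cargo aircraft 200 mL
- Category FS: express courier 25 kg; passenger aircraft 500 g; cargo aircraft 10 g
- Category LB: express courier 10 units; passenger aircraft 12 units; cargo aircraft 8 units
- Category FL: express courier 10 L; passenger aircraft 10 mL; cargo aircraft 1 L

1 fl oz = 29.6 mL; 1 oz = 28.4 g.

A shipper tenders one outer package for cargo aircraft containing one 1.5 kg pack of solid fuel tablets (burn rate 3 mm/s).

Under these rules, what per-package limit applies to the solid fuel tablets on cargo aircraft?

With burn rate 3 mm/s (> 2 mm/s), the solid fuel tablets fall in Category FS.
The cargo aircraft limit for Category FS is 10 g.

10 g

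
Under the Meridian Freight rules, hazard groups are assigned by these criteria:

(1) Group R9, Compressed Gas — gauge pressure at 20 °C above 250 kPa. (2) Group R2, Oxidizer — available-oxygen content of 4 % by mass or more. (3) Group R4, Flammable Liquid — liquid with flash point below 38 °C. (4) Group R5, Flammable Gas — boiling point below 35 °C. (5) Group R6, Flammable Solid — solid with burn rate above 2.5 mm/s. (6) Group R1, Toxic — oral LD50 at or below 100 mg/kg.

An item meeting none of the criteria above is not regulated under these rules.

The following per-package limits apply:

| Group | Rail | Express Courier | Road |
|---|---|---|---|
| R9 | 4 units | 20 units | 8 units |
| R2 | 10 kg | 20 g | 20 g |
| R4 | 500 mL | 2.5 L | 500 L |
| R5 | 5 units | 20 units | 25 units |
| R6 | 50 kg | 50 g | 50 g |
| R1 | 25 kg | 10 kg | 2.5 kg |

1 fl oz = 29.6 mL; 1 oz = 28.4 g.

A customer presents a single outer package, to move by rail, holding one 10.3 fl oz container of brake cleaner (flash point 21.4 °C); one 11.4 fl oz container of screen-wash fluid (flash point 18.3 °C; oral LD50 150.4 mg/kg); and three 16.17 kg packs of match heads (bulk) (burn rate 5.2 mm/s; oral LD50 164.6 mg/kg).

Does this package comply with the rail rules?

Flash point 21.4 °C meets the Group R4 criterion (Flammable Liquid), so the brake cleaner is Group R4.
The screen-wash fluid has flash point 18.3 °C, which is < 38 °C, so it is Group R4 (Flammable Liquid).
Match heads (bulk): burn rate 5.2 mm/s > 2.5 mm/s → Group R6 (Flammable Solid).
Total Group R4: (one 10.3 fl oz container = 304.88 mL) + (one 11.4 fl oz container = 337.44 mL) = 642.32 mL.
642.32 mL > 500 mL (rail limit, Group R4) — over the limit.
Group R6 quantity: three 16.17 kg packs = 48.51 kg.
48.51 kg ≤ 50 kg (rail limit, Group R6) — within limit.

No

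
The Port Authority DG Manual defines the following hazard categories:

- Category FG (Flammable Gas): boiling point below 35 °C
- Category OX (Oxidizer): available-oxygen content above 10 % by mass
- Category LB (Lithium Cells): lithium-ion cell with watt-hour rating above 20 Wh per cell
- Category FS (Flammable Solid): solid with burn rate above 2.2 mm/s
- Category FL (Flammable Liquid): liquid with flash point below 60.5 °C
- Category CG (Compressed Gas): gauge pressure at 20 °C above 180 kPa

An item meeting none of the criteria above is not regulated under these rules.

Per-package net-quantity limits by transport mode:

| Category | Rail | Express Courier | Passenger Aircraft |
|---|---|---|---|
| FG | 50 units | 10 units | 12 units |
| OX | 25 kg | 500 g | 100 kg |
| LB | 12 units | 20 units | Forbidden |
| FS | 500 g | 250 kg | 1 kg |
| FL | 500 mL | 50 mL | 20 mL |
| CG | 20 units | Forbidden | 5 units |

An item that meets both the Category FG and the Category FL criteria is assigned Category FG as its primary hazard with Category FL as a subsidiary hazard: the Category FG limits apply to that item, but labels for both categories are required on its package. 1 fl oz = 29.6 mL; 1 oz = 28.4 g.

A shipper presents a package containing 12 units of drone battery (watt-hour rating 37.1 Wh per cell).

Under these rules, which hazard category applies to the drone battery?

Category LB

Watt-hour rating 37.1 Wh per cell meets the Category LB criterion (Lithium Cells), so the drone battery is Category LB.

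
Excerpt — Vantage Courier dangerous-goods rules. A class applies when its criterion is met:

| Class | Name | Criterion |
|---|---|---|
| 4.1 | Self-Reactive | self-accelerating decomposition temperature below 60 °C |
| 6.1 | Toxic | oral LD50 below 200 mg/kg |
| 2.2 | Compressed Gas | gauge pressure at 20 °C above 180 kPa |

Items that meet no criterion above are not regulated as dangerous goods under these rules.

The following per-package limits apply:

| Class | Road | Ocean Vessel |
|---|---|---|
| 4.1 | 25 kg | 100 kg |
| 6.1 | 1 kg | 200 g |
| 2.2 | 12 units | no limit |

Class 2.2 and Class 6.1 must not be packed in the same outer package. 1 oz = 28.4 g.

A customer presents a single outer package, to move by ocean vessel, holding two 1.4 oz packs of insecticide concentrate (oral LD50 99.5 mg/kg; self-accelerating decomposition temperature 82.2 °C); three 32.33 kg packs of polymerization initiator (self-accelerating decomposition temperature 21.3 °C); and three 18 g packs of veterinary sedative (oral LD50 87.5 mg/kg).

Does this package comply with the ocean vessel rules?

Yes

The insecticide concentrate has oral LD50 99.5 mg/kg, which is < 200 mg/kg, so it is Class 6.1 (Toxic).
Self-accelerating decomposition temperature 21.3 °C meets the Class 4.1 criterion (Self-Reactive), so the polymerization initiator is Class 4.1.
With oral LD50 87.5 mg/kg (< 200 mg/kg), the veterinary sedative falls in Class 6.1.
Class 4.1 quantity: three 32.33 kg packs = 96.99 kg.
That is within the Class 4.1 ocean vessel limit of 100 kg.
Class 6.1 net quantity: (two 1.4 oz packs = 79.52 g) + (three 18 g packs = 54 g) = 133.52 g.
133.52 g is within the ocean vessel limit of 200 g for Class 6.1.
The segregation rule (Class 2.2 with Class 6.1) does not apply to Class 4.1 with Class 6.1.
Every hazard class is within its ocean vessel limit and no segregation rule is violated.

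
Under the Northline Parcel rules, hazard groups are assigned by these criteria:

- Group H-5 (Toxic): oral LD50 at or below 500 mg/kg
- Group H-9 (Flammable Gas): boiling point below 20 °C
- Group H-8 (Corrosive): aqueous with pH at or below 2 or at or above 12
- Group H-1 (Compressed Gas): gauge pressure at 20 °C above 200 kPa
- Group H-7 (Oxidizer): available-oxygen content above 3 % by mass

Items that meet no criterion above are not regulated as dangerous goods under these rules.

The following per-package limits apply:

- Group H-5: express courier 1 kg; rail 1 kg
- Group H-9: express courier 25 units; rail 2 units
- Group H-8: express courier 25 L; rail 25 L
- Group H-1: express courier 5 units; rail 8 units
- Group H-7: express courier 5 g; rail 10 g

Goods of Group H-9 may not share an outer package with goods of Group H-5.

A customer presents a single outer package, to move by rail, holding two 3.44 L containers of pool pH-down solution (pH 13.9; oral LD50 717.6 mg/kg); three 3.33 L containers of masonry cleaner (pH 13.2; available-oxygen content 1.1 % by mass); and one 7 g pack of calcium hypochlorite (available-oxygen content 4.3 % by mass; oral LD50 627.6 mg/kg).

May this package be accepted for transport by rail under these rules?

The pool pH-down solution has pH 13.9, which is ≥ 12, so it is Group H-8 (Corrosive).
The masonry cleaner has pH 13.2, which is ≥ 12, so it is Group H-8 (Corrosive).
Available-oxygen content 4.3 % by mass meets the Group H-7 criterion (Oxidizer), so the calcium hypochlorite is Group H-7.
Group H-7 quantity: 7 g.
7 g is within the rail limit of 10 g for Group H-7.
Group H-8 net quantity: (two 3.44 L containers = 6.88 L) + (three 3.33 L containers = 9.99 L) = 16.87 L.
16.87 L is within the rail limit of 25 L for Group H-8.
The segregation rule (Group H-9 with Group H-5) does not apply to Group H-7 with Group H-8.
Every hazard group is within its rail limit and no segregation rule is violated.

Yes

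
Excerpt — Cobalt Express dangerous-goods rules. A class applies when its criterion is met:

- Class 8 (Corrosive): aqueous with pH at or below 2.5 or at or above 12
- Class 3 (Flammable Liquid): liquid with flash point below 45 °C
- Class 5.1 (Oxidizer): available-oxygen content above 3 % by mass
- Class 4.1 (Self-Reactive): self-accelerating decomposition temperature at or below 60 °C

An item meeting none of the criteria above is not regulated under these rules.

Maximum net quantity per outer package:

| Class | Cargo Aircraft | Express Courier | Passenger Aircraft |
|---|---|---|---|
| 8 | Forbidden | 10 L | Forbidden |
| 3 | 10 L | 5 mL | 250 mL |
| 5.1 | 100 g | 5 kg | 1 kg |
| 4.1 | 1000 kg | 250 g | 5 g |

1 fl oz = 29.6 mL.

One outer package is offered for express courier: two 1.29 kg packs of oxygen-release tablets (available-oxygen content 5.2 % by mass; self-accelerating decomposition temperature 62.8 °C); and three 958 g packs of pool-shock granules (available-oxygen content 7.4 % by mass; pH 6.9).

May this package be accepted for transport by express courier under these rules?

The oxygen-release tablets have available-oxygen content 5.2 % by mass, which is > 3 % by mass, so they are Class 5.1 (Oxidizer).
Available-oxygen content 7.4 % by mass meets the Class 5.1 criterion (Oxidizer), so the pool-shock granules are Class 5.1.
Class 5.1 net quantity: (two 1.29 kg packs = 2.58 kg) + (three 958 g packs = 2.874 kg) = 5.454 kg.
5.454 kg exceeds the express courier limit of 5 kg for Class 5.1.

No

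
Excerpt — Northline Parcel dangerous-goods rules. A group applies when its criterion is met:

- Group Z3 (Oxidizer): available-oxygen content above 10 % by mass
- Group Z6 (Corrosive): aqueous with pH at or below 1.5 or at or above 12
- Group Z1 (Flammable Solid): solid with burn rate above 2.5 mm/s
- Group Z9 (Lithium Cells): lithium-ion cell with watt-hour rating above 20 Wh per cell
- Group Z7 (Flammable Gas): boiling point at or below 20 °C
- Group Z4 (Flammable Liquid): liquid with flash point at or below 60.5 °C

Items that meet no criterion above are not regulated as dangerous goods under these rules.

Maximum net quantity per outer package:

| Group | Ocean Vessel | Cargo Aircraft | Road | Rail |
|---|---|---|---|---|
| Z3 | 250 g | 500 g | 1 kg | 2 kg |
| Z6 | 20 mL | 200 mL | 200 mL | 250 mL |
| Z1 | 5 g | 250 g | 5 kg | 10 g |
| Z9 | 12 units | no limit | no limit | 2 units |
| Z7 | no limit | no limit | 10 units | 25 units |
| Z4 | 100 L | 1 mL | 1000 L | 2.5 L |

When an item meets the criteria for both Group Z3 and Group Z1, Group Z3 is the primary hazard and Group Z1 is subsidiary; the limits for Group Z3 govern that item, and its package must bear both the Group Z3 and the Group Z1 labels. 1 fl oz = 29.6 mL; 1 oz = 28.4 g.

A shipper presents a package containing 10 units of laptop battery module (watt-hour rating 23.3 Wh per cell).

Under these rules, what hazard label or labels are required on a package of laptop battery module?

Laptop battery module: watt-hour rating 23.3 Wh per cell > 20 Wh per cell → Group Z9 (Lithium Cells).
Only the Group Z9 label is required.

Group Z9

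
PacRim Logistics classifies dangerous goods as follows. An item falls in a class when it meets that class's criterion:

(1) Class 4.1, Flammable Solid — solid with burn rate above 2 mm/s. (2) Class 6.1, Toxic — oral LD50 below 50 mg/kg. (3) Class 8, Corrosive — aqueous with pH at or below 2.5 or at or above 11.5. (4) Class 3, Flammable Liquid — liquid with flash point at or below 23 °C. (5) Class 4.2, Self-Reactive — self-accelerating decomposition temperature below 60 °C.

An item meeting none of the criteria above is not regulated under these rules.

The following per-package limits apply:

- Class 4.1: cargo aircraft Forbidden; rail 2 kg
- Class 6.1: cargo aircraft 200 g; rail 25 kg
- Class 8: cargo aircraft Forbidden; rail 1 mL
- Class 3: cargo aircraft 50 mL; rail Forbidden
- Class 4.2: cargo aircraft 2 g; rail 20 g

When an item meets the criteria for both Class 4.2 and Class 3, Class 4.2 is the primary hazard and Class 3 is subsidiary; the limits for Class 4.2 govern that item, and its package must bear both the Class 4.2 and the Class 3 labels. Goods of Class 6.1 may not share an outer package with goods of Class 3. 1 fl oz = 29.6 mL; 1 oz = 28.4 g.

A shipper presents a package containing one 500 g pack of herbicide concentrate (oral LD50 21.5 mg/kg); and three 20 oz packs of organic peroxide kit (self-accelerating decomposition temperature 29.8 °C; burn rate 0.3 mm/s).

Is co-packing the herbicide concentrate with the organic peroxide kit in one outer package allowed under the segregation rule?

Herbicide concentrate: oral LD50 21.5 mg/kg < 50 mg/kg → Class 6.1 (Toxic).
Self-accelerating decomposition temperature 29.8 °C meets the Class 4.2 criterion (Self-Reactive), so the organic peroxide kit is Class 4.2.
No segregation rule bars Class 6.1 with Class 4.2.

Yes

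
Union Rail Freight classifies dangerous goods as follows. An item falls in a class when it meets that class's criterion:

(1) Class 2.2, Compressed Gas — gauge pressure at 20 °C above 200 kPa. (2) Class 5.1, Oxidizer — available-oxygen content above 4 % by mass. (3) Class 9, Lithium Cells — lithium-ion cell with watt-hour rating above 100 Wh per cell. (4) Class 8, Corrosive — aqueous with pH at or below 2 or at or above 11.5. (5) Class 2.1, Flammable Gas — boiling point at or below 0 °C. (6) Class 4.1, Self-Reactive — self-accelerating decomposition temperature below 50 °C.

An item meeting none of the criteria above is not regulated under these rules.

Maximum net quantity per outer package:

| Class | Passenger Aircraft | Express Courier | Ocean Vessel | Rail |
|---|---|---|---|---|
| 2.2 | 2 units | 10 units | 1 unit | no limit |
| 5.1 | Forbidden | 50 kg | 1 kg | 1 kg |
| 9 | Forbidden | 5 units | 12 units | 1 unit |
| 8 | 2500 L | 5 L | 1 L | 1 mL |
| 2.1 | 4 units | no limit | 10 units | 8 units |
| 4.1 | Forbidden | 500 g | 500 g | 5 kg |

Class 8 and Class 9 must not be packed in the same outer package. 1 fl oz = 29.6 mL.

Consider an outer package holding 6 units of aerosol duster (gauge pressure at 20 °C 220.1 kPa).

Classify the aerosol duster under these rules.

Class 2.2

With gauge pressure at 20 °C 220.1 kPa (> 200 kPa), the aerosol duster falls in Class 2.2.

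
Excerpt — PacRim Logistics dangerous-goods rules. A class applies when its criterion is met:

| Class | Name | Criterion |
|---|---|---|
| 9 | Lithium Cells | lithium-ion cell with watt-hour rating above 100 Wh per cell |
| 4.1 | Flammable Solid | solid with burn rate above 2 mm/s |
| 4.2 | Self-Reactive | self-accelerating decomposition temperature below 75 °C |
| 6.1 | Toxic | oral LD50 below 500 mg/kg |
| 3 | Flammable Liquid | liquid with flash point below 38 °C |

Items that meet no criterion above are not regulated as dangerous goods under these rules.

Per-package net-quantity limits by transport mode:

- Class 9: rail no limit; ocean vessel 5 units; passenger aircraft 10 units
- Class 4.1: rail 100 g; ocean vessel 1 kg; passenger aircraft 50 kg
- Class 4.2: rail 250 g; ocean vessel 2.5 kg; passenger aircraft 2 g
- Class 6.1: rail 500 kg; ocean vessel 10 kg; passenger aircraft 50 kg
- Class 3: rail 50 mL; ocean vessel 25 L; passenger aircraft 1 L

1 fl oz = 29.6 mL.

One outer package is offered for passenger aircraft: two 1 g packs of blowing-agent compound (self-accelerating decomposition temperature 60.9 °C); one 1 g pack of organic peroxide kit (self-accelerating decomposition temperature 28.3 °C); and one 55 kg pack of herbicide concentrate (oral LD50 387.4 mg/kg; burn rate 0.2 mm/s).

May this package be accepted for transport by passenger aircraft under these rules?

With self-accelerating decomposition temperature 60.9 °C (< 75 °C), the blowing-agent compound falls in Class 4.2.
With self-accelerating decomposition temperature 28.3 °C (< 75 °C), the organic peroxide kit falls in Class 4.2.
Oral LD50 387.4 mg/kg meets the Class 6.1 criterion (Toxic), so the herbicide concentrate is Class 6.1.
Class 4.2 net quantity: (two 1 g packs = 2 g) + 1 g = 3 g.
That exceeds the Class 4.2 passenger aircraft limit of 2 g.
Class 6.1 quantity: 55 kg.
55 kg > 50 kg (passenger aircraft limit, Class 6.1) — over the limit.

No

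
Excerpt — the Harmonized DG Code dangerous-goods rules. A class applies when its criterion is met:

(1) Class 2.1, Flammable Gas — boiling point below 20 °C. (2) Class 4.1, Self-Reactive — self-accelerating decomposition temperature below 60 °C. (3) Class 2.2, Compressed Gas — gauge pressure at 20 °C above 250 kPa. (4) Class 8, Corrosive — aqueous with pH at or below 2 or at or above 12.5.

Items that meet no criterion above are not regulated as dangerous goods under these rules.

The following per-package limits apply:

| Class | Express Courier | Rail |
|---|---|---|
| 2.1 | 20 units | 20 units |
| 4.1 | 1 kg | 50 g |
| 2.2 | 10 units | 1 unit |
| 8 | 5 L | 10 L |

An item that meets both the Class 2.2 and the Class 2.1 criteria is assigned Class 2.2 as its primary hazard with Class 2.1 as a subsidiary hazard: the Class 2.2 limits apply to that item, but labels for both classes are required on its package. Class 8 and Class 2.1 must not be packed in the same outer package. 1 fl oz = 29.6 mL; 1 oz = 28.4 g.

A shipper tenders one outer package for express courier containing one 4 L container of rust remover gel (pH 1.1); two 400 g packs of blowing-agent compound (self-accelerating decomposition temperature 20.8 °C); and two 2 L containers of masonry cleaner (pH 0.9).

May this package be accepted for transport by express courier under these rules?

Rust remover gel: pH 1.1 ≤ 2 → Class 8 (Corrosive).
With self-accelerating decomposition temperature 20.8 °C (< 60 °C), the blowing-agent compound falls in Class 4.1.
pH 0.9 meets the Class 8 criterion (Corrosive), so the masonry cleaner is Class 8.
Class 8 net quantity: 4 L + (two 2 L containers = 4 L) = 8 L.
That exceeds the Class 8 express courier limit of 5 L.
Class 4.1 quantity: two 400 g packs = 800 g.
That is within the Class 4.1 express courier limit of 1 kg.
The segregation rule (Class 8 with Class 2.1) does not apply to Class 8 with Class 4.1.

No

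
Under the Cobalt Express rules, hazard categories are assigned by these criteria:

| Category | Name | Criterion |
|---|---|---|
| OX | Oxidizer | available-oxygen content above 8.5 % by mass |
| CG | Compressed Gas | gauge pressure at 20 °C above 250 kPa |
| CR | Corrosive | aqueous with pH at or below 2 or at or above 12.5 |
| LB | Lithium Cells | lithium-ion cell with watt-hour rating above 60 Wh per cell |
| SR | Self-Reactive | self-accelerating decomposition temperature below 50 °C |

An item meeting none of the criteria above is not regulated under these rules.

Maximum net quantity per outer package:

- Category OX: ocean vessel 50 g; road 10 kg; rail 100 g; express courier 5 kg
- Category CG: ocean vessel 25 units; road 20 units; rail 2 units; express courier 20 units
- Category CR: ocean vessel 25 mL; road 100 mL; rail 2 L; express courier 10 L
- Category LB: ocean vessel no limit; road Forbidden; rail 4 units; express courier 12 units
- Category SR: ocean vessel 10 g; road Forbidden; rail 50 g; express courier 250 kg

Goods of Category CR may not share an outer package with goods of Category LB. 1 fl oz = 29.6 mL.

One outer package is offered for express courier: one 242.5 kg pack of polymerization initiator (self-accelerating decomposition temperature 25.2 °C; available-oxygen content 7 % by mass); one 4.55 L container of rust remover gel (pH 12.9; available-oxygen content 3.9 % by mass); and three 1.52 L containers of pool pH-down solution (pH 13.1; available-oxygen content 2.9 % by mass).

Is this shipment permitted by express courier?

Yes

The polymerization initiator has self-accelerating decomposition temperature 25.2 °C, which is < 50 °C, so it is Category SR (Self-Reactive).
With pH 12.9 (≥ 12.5), the rust remover gel falls in Category CR.
pH 13.1 meets the Category CR criterion (Corrosive), so the pool pH-down solution is Category CR.
Total Category CR: 4.55 L + (three 1.52 L containers = 4.56 L) = 9.11 L.
9.11 L is within the express courier limit of 10 L for Category CR.
Category SR quantity: 242.5 kg.
That is within the Category SR express courier limit of 250 kg.
The segregation rule (Category CR with Category LB) does not apply to Category CR with Category SR.
Every hazard category is within its express courier limit and no segregation rule is violated.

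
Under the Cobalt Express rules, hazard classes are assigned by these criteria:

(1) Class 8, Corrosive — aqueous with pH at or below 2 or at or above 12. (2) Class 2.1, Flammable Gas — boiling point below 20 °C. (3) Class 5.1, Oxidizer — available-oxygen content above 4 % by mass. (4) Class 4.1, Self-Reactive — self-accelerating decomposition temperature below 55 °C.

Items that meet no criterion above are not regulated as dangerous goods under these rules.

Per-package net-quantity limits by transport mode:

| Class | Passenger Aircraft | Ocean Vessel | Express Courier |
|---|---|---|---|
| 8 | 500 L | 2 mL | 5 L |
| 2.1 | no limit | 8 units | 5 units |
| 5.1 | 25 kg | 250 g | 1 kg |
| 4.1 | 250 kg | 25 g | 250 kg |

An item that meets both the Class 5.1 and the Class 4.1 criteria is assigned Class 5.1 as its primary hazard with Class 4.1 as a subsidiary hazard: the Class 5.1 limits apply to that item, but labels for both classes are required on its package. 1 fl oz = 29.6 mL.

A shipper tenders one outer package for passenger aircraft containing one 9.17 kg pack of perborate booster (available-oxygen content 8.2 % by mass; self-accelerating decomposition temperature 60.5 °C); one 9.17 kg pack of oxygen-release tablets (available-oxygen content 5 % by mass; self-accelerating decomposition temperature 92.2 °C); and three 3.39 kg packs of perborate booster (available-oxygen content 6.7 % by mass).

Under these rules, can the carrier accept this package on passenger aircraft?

With available-oxygen content 8.2 % by mass (> 4 % by mass), the perborate booster falls in Class 5.1.
Oxygen-release tablets: available-oxygen content 5 % by mass > 4 % by mass → Class 5.1 (Oxidizer).
The perborate booster has available-oxygen content 6.7 % by mass, which is > 4 % by mass, so it is Class 5.1 (Oxidizer).
Class 5.1 net quantity: 9.17 kg + 9.17 kg + (three 3.39 kg packs = 10.17 kg) = 28.51 kg.
That exceeds the Class 5.1 passenger aircraft limit of 25 kg.

No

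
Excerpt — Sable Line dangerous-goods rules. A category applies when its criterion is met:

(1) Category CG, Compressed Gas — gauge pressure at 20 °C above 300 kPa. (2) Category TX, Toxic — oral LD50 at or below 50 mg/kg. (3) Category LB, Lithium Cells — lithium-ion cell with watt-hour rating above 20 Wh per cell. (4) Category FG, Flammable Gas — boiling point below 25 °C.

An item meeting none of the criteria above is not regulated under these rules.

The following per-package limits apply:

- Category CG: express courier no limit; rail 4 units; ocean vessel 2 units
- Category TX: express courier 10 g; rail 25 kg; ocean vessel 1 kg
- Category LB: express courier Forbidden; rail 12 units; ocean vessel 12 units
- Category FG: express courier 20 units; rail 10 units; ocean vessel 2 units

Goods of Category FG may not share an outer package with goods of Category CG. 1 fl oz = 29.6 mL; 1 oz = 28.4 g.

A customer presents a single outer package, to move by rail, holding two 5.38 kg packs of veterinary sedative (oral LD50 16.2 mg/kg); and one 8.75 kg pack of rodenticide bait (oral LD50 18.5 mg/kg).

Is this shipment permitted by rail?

Yes

Oral LD50 16.2 mg/kg meets the Category TX criterion (Toxic), so the veterinary sedative is Category TX.
With oral LD50 18.5 mg/kg (≤ 50 mg/kg), the rodenticide bait falls in Category TX.
Category TX net quantity: (two 5.38 kg packs = 10.76 kg) + 8.75 kg = 19.51 kg.
19.51 kg ≤ 25 kg (rail limit, Category TX) — within limit.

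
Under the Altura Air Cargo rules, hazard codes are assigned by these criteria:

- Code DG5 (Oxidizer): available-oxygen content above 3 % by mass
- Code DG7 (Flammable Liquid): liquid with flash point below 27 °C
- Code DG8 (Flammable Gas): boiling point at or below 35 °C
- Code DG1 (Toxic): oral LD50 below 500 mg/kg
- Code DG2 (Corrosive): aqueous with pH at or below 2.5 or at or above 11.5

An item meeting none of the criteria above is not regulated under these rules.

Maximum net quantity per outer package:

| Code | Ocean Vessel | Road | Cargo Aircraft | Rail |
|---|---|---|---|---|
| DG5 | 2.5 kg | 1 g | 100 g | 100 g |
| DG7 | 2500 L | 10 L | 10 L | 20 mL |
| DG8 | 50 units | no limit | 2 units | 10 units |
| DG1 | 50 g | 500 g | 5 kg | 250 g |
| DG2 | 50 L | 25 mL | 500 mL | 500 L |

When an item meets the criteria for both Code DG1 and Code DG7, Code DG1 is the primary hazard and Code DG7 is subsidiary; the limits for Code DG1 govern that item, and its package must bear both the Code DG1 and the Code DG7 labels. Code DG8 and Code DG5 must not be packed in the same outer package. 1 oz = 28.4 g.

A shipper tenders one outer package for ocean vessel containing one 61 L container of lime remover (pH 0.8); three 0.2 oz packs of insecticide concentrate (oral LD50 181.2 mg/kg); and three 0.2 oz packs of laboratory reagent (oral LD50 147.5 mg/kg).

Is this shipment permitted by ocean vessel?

pH 0.8 meets the Code DG2 criterion (Corrosive), so the lime remover is Code DG2.
The insecticide concentrate has oral LD50 181.2 mg/kg, which is < 500 mg/kg, so it is Code DG1 (Toxic).
With oral LD50 147.5 mg/kg (< 500 mg/kg), the laboratory reagent falls in Code DG1.
Code DG1 net quantity: (three 0.2 oz packs = 17.04 g) + (three 0.2 oz packs = 17.04 g) = 34.08 g.
34.08 g ≤ 50 g (ocean vessel limit, Code DG1) — within limit.
Code DG2 quantity: 61 L.
That exceeds the Code DG2 ocean vessel limit of 50 L.
The segregation rule (Code DG8 with Code DG5) does not apply to Code DG1 with Code DG2.

No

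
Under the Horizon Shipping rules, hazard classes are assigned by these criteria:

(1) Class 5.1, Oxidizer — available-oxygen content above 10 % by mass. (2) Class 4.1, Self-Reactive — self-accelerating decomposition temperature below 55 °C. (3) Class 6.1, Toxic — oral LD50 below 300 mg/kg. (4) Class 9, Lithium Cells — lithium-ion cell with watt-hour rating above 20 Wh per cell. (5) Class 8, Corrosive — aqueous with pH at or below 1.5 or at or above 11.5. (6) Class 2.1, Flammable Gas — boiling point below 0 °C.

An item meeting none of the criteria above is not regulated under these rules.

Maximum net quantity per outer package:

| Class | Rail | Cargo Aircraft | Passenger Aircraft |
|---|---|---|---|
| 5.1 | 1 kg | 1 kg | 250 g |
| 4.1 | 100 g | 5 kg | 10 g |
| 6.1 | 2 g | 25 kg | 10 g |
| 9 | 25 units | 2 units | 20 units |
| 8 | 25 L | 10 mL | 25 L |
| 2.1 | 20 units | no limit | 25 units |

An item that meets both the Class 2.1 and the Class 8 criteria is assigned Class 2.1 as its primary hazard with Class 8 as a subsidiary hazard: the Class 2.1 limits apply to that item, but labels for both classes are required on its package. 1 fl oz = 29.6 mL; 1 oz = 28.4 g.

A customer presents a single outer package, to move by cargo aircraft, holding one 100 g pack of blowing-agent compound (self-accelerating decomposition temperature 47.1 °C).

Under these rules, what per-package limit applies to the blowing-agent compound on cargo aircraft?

5 kg

Blowing-agent compound: self-accelerating decomposition temperature 47.1 °C < 55 °C → Class 4.1 (Self-Reactive).
The cargo aircraft limit for Class 4.1 is 5 kg.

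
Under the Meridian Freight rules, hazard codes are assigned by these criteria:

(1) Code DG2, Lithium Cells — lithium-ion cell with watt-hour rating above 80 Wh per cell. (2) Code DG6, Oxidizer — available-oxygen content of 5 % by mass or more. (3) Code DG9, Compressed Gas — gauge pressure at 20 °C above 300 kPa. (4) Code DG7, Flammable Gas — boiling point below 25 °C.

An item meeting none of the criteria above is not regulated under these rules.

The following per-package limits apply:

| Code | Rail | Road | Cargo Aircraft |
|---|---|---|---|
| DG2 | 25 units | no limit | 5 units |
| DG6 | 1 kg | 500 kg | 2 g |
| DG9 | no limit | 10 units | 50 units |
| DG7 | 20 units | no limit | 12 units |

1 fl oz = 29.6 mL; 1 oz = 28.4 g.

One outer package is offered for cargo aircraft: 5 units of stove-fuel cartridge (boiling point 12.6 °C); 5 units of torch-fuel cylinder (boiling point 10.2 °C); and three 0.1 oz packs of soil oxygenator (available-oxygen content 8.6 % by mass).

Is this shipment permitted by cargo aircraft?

Boiling point 12.6 °C meets the Code DG7 criterion (Flammable Gas), so the stove-fuel cartridge is Code DG7.
With boiling point 10.2 °C (< 25 °C), the torch-fuel cylinder falls in Code DG7.
The soil oxygenator has available-oxygen content 8.6 % by mass, which is ≥ 5 % by mass, so it is Code DG6 (Oxidizer).
Code DG6 quantity: three 0.1 oz packs = 8.52 g.
8.52 g exceeds the cargo aircraft limit of 2 g for Code DG6.
Total Code DG7: 5 units + 5 units = 10 units.
That is within the Code DG7 cargo aircraft limit of 12 units.

No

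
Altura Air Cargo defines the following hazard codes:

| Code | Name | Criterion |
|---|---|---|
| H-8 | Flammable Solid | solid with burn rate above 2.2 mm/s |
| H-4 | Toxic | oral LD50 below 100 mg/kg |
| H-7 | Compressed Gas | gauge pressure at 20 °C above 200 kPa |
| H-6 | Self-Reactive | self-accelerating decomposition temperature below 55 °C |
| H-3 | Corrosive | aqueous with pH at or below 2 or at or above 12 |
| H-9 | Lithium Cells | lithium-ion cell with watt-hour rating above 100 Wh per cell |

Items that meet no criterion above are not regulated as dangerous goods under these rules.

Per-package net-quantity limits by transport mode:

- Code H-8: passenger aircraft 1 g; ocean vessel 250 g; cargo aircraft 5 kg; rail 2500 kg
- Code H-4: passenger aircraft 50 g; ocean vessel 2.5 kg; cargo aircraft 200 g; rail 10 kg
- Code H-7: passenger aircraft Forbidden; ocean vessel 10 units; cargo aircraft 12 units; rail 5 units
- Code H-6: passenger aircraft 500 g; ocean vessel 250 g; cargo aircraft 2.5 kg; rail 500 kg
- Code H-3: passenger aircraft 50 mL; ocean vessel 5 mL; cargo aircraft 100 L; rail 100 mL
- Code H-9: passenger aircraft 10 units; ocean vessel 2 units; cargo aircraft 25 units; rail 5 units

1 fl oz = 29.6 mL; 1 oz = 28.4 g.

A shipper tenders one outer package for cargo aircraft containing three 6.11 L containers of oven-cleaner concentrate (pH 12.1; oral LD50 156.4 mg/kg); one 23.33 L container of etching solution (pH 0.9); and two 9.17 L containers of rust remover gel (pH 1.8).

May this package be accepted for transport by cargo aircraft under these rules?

Oven-cleaner concentrate: pH 12.1 ≥ 12 → Code H-3 (Corrosive).
The etching solution has pH 0.9, which is ≤ 2, so it is Code H-3 (Corrosive).
Rust remover gel: pH 1.8 ≤ 2 → Code H-3 (Corrosive).
Code H-3 net quantity: (three 6.11 L containers = 18.33 L) + 23.33 L + (two 9.17 L containers = 18.34 L) = 60 L.
60 L ≤ 100 L (cargo aircraft limit, Code H-3) — within limit.

Yes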